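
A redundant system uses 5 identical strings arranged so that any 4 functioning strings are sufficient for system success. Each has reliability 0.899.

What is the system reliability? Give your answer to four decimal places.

R = Σ_{i=4}^{5} C(5,i) p^i (1−p)^{5−i} with p = 0.899
C(5,4)·0.899^4·0.101^1 = 0.329860
C(5,5)·0.899^5·0.101^0 = 0.587217
Sum = 0.9171

0.9171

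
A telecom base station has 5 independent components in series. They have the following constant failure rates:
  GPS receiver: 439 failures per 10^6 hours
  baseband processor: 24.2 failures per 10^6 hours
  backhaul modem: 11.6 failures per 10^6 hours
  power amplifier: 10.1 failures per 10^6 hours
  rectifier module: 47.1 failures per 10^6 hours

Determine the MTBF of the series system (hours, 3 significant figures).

Series of exponential components: λ_sys = Σ λ_i
λ_sys = 0.000439 + 0.0000242 + 0.0000116 + 0.0000101 + 0.0000471 = 5.3200e-04 /h
MTBF = 1 / λ_sys = 1880 h

1880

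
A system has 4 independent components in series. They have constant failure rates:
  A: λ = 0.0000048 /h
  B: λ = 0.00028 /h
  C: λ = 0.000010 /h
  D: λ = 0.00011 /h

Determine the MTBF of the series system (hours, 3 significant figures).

Series of exponential components: λ_sys = Σ λ_i
λ_sys = 0.0000048 + 0.00028 + 0.000010 + 0.00011 = 4.0480e-04 /h
MTBF = 1 / λ_sys = 2470 h

2470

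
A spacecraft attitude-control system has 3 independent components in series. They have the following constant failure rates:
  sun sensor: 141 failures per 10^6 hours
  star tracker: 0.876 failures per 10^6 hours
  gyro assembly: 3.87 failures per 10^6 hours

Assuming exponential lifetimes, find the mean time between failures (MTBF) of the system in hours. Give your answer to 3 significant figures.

6860

Series of exponential components: λ_sys = Σ λ_i
λ_sys = 0.000141 + 0.000000876 + 0.00000387 = 1.4575e-04 /h
MTBF = 1 / λ_sys = 6860 h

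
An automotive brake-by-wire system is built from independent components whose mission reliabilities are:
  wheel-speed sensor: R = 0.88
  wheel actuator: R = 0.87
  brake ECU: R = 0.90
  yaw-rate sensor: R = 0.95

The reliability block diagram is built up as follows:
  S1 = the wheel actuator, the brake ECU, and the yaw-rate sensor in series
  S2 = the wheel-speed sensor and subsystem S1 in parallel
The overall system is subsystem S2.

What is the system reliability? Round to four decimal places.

Series (wheel actuator, brake ECU, and yaw-rate sensor): 0.870000 × 0.900000 × 0.950000 = 0.743850
Parallel (wheel-speed sensor and [0.743850]): 1 − (1 − 0.880000)(1 − 0.743850) = 0.9693

0.9693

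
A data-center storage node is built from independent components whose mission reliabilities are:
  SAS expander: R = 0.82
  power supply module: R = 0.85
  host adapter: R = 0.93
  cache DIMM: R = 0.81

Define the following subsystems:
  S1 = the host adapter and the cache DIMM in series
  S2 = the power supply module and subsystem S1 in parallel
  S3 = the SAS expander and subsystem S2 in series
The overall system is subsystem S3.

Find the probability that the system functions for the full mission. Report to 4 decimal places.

Series (host adapter and cache DIMM): 0.930000 × 0.810000 = 0.753300
Parallel (power supply module and [0.753300]): 1 − (1 − 0.850000)(1 − 0.753300) = 0.962995
Series (SAS expander and [0.962995]): 0.820000 × 0.962995 = 0.7897

0.7897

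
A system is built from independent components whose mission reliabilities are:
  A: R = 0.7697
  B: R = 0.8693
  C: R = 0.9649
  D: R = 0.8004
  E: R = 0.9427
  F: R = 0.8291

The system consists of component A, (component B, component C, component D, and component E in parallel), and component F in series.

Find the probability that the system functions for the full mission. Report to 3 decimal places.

Parallel (B, C, D, and E): 1 − (1 − 0.86930)(1 − 0.96490)(1 − 0.80040)(1 − 0.94270) = 0.99995
Series (A, [0.99995], and F): 0.76970 × 0.99995 × 0.82910 = 0.638

0.638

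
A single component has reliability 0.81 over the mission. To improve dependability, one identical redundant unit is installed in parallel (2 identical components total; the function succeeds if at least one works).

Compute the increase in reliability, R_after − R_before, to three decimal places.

0.154

R_before = 0.81
R_after = 1 − (1 − 0.81)^2 = 0.964
ΔR = 0.964 − 0.81 = 0.154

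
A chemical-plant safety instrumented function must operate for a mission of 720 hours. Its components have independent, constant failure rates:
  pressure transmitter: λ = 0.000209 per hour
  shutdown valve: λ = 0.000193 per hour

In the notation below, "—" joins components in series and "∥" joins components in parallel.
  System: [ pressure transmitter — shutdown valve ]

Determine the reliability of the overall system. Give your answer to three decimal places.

0.749

R(pressure transmitter) = exp(−0.000209 × 720) = 0.86029
R(shutdown valve) = exp(−0.000193 × 720) = 0.87026
Series (pressure transmitter and shutdown valve): 0.86029 × 0.87026 = 0.749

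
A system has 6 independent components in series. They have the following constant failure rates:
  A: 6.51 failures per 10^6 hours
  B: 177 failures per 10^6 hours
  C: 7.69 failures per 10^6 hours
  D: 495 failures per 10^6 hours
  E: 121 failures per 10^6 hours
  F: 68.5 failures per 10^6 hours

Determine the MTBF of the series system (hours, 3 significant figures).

Series of exponential components: λ_sys = Σ λ_i
λ_sys = 0.00000651 + 0.000177 + 0.00000769 + 0.000495 + 0.000121 + 0.0000685 = 8.7570e-04 /h
MTBF = 1 / λ_sys = 1140 h

1140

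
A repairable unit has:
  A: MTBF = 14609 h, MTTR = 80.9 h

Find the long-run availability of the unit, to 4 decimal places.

0.9945

A(A) = MTBF/(MTBF+MTTR) = 14609/(14609+80.9) = 0.9945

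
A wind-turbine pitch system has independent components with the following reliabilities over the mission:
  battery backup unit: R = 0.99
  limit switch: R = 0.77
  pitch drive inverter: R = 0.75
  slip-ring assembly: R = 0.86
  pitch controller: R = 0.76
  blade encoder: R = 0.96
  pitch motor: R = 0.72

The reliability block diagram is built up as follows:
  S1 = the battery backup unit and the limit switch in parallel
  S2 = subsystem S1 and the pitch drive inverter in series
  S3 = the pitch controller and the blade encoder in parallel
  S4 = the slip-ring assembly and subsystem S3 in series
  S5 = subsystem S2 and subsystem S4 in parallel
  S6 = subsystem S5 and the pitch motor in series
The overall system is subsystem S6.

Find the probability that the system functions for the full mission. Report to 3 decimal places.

Parallel (battery backup unit and limit switch): 1 − (1 − 0.99000)(1 − 0.77000) = 0.99770
Series ([0.99770] and pitch drive inverter): 0.99770 × 0.75000 = 0.74828
Parallel (pitch controller and blade encoder): 1 − (1 − 0.76000)(1 − 0.96000) = 0.99040
Series (slip-ring assembly and [0.99040]): 0.86000 × 0.99040 = 0.85174
Parallel ([0.74828] and [0.85174]): 1 − (1 − 0.74828)(1 − 0.85174) = 0.96268
Series ([0.96268] and pitch motor): 0.96268 × 0.72000 = 0.693

0.693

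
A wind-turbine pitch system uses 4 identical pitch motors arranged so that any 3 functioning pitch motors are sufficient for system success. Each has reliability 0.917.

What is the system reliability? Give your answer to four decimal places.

R = Σ_{i=3}^{4} C(4,i) p^i (1−p)^{4−i} with p = 0.917
C(4,3)·0.917^3·0.083^1 = 0.256004
C(4,4)·0.917^4·0.083^0 = 0.707094
Sum = 0.9631

0.9631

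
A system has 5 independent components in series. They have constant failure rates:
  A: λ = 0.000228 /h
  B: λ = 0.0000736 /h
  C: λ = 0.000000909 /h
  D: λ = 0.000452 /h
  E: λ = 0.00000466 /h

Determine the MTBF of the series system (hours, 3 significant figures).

1320

Series of exponential components: λ_sys = Σ λ_i
λ_sys = 0.000228 + 0.0000736 + 0.000000909 + 0.000452 + 0.00000466 = 7.5917e-04 /h
MTBF = 1 / λ_sys = 1320 h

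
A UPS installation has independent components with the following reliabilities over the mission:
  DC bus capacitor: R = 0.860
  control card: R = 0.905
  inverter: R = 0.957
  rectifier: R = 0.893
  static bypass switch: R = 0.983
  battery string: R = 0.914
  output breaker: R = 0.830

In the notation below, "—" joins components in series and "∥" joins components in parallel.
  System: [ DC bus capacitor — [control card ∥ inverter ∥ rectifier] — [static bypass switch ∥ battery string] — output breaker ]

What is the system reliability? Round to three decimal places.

Parallel (control card, inverter, and rectifier): 1 − (1 − 0.90500)(1 − 0.95700)(1 − 0.89300) = 0.99956
Parallel (static bypass switch and battery string): 1 − (1 − 0.98300)(1 − 0.91400) = 0.99854
Series (DC bus capacitor, [0.99956], [0.99854], and output breaker): 0.86000 × 0.99956 × 0.99854 × 0.83000 = 0.712

0.712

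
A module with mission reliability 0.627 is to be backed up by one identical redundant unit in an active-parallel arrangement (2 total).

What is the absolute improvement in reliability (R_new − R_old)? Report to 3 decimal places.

R_before = 0.627
R_after = 1 − (1 − 0.627)^2 = 0.861
ΔR = 0.861 − 0.627 = 0.234

0.234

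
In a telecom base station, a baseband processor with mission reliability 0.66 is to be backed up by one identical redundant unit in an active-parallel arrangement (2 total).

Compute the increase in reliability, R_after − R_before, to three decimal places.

R_before = 0.66
R_after = 1 − (1 − 0.66)^2 = 0.884
ΔR = 0.884 − 0.66 = 0.224

0.224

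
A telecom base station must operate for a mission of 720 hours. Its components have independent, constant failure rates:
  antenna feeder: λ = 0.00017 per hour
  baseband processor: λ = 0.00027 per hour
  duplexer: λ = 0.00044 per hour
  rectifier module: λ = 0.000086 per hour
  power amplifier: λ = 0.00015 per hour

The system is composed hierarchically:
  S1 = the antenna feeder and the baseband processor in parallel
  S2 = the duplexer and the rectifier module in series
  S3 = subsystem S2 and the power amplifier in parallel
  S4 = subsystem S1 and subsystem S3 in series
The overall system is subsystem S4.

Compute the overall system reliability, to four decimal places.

R(antenna feeder) = exp(−0.00017 × 720) = 0.884794
R(baseband processor) = exp(−0.00027 × 720) = 0.823329
R(duplexer) = exp(−0.00044 × 720) = 0.728476
R(rectifier module) = exp(−0.000086 × 720) = 0.939958
R(power amplifier) = exp(−0.00015 × 720) = 0.897628
Parallel (antenna feeder and baseband processor): 1 − (1 − 0.884794)(1 − 0.823329) = 0.979646
Series (duplexer and rectifier module): 0.728476 × 0.939958 = 0.684737
Parallel ([0.684737] and power amplifier): 1 − (1 − 0.684737)(1 − 0.897628) = 0.967726
Series ([0.979646] and [0.967726]): 0.979646 × 0.967726 = 0.9480

0.9480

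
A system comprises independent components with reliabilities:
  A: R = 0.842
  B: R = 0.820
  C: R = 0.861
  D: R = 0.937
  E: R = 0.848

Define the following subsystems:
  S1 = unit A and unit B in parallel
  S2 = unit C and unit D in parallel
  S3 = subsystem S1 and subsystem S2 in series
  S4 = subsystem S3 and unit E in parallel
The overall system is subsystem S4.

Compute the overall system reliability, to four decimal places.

Parallel (A and B): 1 − (1 − 0.842000)(1 − 0.820000) = 0.971560
Parallel (C and D): 1 − (1 − 0.861000)(1 − 0.937000) = 0.991243
Series ([0.971560] and [0.991243]): 0.971560 × 0.991243 = 0.963052
Parallel ([0.963052] and E): 1 − (1 − 0.963052)(1 − 0.848000) = 0.9944

0.9944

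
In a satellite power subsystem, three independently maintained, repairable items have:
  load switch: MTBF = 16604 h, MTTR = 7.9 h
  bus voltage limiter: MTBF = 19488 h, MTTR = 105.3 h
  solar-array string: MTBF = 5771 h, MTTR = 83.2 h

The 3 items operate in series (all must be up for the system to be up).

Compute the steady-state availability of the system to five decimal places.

0.98002

A(load switch) = MTBF/(MTBF+MTTR) = 16604/(16604+7.9) = 0.999524
A(bus voltage limiter) = MTBF/(MTBF+MTTR) = 19488/(19488+105.3) = 0.994626
A(solar-array string) = MTBF/(MTBF+MTTR) = 5771/(5771+83.2) = 0.985788
Series availability: 0.999524 × 0.994626 × 0.985788 = 0.98002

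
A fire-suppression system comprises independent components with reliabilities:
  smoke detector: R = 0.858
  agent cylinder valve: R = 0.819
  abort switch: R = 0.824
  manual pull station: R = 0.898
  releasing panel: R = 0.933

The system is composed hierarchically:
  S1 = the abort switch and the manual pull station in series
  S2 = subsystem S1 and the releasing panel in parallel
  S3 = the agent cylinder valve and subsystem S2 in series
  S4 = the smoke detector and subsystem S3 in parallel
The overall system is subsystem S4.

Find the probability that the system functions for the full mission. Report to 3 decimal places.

0.972

Series (abort switch and manual pull station): 0.82400 × 0.89800 = 0.73995
Parallel ([0.73995] and releasing panel): 1 − (1 − 0.73995)(1 − 0.93300) = 0.98258
Series (agent cylinder valve and [0.98258]): 0.81900 × 0.98258 = 0.80473
Parallel (smoke detector and [0.80473]): 1 − (1 − 0.85800)(1 − 0.80473) = 0.972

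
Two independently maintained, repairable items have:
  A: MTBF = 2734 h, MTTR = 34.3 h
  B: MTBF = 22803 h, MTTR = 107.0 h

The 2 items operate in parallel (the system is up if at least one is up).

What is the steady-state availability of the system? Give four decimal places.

0.9999

A(A) = MTBF/(MTBF+MTTR) = 2734/(2734+34.3) = 0.987610
A(B) = MTBF/(MTBF+MTTR) = 22803/(22803+107.0) = 0.995330
Parallel availability: 1 − (1 − 0.987610)(1 − 0.995330) = 0.9999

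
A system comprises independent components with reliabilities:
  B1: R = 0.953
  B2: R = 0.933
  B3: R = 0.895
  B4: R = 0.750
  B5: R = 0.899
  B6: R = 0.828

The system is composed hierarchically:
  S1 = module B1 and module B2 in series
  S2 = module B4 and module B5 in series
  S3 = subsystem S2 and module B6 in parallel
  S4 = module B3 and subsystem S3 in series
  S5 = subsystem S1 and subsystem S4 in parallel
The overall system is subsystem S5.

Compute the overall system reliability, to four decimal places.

0.9828

Series (B1 and B2): 0.953000 × 0.933000 = 0.889149
Series (B4 and B5): 0.750000 × 0.899000 = 0.674250
Parallel ([0.674250] and B6): 1 − (1 − 0.674250)(1 − 0.828000) = 0.943971
Series (B3 and [0.943971]): 0.895000 × 0.943971 = 0.844854
Parallel ([0.889149] and [0.844854]): 1 − (1 − 0.889149)(1 − 0.844854) = 0.9828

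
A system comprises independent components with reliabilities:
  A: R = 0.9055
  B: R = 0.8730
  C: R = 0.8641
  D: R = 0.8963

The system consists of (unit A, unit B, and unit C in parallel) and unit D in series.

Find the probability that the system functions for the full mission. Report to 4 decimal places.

0.8948

Parallel (A, B, and C): 1 − (1 − 0.905500)(1 − 0.873000)(1 − 0.864100) = 0.998369
Series ([0.998369] and D): 0.998369 × 0.896300 = 0.8948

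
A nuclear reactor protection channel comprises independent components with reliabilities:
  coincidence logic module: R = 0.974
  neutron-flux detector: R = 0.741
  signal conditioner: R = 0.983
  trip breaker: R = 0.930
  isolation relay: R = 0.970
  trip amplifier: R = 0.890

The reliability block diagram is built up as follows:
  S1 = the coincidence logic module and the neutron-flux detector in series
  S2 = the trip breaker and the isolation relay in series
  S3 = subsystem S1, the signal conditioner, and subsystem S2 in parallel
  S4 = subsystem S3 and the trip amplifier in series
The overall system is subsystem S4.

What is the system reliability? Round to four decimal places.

Series (coincidence logic module and neutron-flux detector): 0.974000 × 0.741000 = 0.721734
Series (trip breaker and isolation relay): 0.930000 × 0.970000 = 0.902100
Parallel ([0.721734], signal conditioner, and [0.902100]): 1 − (1 − 0.721734)(1 − 0.983000)(1 − 0.902100) = 0.999537
Series ([0.999537] and trip amplifier): 0.999537 × 0.890000 = 0.8896

0.8896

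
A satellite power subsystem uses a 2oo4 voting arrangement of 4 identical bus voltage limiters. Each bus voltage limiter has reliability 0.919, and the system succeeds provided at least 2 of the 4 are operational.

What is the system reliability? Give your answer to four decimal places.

0.9980

R = Σ_{i=2}^{4} C(4,i) p^i (1−p)^{4−i} with p = 0.919
C(4,2)·0.919^2·0.081^2 = 0.033247
C(4,3)·0.919^3·0.081^1 = 0.251473
C(4,4)·0.919^4·0.081^0 = 0.713283
Sum = 0.9980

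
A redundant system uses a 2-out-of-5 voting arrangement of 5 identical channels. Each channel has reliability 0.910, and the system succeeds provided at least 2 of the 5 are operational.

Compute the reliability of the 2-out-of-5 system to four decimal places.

0.9997

R = Σ_{i=2}^{5} C(5,i) p^i (1−p)^{5−i} with p = 0.910
C(5,2)·0.910^2·0.090^3 = 0.006037
C(5,3)·0.910^3·0.090^2 = 0.061039
C(5,4)·0.910^4·0.090^1 = 0.308587
C(5,5)·0.910^5·0.090^0 = 0.624032
Sum = 0.9997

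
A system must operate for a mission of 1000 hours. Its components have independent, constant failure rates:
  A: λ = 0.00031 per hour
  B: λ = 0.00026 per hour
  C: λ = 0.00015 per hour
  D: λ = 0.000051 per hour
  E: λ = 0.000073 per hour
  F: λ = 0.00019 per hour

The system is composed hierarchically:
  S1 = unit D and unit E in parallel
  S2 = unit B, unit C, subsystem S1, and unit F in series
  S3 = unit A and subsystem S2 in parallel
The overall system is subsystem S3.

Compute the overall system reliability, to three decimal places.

R(A) = exp(−0.00031 × 1000) = 0.73345
R(B) = exp(−0.00026 × 1000) = 0.77105
R(C) = exp(−0.00015 × 1000) = 0.86071
R(D) = exp(−0.000051 × 1000) = 0.95028
R(E) = exp(−0.000073 × 1000) = 0.92960
R(F) = exp(−0.00019 × 1000) = 0.82696
Parallel (D and E): 1 − (1 − 0.95028)(1 − 0.92960) = 0.99650
Series (B, C, [0.99650], and F): 0.77105 × 0.86071 × 0.99650 × 0.82696 = 0.54689
Parallel (A and [0.54689]): 1 − (1 − 0.73345)(1 − 0.54689) = 0.879

0.879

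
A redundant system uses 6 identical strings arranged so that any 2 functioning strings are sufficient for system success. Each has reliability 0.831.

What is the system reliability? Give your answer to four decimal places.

R = Σ_{i=2}^{6} C(6,i) p^i (1−p)^{6−i} with p = 0.831
C(6,2)·0.831^2·0.169^4 = 0.008450
C(6,3)·0.831^3·0.169^3 = 0.055398
C(6,4)·0.831^4·0.169^2 = 0.204300
C(6,5)·0.831^5·0.169^1 = 0.401831
C(6,6)·0.831^6·0.169^0 = 0.329311
Sum = 0.9993

0.9993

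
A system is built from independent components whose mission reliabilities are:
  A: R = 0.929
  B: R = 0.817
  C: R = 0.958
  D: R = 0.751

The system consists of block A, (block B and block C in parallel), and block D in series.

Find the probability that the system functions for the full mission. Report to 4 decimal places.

Parallel (B and C): 1 − (1 − 0.817000)(1 − 0.958000) = 0.992314
Series (A, [0.992314], and D): 0.929000 × 0.992314 × 0.751000 = 0.6923

0.6923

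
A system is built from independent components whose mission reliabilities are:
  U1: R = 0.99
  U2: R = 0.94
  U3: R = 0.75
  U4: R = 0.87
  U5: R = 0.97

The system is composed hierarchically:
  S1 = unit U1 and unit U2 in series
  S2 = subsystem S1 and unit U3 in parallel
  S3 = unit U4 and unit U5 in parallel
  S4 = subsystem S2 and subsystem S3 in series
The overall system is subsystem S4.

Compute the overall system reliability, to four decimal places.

0.9788

Series (U1 and U2): 0.990000 × 0.940000 = 0.930600
Parallel ([0.930600] and U3): 1 − (1 − 0.930600)(1 − 0.750000) = 0.982650
Parallel (U4 and U5): 1 − (1 − 0.870000)(1 − 0.970000) = 0.996100
Series ([0.982650] and [0.996100]): 0.982650 × 0.996100 = 0.9788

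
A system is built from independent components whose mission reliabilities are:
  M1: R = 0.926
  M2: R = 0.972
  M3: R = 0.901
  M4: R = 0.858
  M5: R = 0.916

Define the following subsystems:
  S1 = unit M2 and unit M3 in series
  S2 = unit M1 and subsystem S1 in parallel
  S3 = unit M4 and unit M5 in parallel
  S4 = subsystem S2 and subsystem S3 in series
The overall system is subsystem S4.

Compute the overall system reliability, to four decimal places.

Series (M2 and M3): 0.972000 × 0.901000 = 0.875772
Parallel (M1 and [0.875772]): 1 − (1 − 0.926000)(1 − 0.875772) = 0.990807
Parallel (M4 and M5): 1 − (1 − 0.858000)(1 − 0.916000) = 0.988072
Series ([0.990807] and [0.988072]): 0.990807 × 0.988072 = 0.9790

0.9790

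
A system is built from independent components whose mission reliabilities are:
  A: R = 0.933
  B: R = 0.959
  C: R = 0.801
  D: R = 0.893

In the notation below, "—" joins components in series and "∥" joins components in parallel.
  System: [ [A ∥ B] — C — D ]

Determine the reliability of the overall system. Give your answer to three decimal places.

0.713

Parallel (A and B): 1 − (1 − 0.93300)(1 − 0.95900) = 0.99725
Series ([0.99725], C, and D): 0.99725 × 0.80100 × 0.89300 = 0.713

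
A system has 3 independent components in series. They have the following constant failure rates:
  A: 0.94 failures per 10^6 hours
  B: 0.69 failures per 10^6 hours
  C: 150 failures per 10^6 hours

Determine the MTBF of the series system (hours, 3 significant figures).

Series of exponential components: λ_sys = Σ λ_i
λ_sys = 0.00000094 + 0.00000069 + 0.00015 = 1.5163e-04 /h
MTBF = 1 / λ_sys = 6600 h

6600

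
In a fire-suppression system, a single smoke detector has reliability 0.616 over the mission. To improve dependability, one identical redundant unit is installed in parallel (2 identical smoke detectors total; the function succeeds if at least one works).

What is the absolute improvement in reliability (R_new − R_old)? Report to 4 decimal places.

0.2365

R_before = 0.616
R_after = 1 − (1 − 0.616)^2 = 0.8525
ΔR = 0.8525 − 0.616 = 0.2365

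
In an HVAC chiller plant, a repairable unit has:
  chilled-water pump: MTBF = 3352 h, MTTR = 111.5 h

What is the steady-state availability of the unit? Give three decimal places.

0.968

A(chilled-water pump) = MTBF/(MTBF+MTTR) = 3352/(3352+111.5) = 0.968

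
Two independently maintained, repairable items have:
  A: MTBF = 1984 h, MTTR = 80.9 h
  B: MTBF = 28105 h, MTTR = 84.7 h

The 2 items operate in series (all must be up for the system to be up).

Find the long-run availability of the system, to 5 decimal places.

A(A) = MTBF/(MTBF+MTTR) = 1984/(1984+80.9) = 0.960821
A(B) = MTBF/(MTBF+MTTR) = 28105/(28105+84.7) = 0.996995
Series availability: 0.960821 × 0.996995 = 0.95793

0.95793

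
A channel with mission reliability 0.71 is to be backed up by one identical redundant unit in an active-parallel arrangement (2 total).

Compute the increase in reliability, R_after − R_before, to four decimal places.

R_before = 0.71
R_after = 1 − (1 − 0.71)^2 = 0.9159
ΔR = 0.9159 − 0.71 = 0.2059

0.2059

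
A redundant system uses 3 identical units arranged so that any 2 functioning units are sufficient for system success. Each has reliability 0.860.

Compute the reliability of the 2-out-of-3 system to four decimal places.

0.9467

R = Σ_{i=2}^{3} C(3,i) p^i (1−p)^{3−i} with p = 0.860
C(3,2)·0.860^2·0.140^1 = 0.310632
C(3,3)·0.860^3·0.140^0 = 0.636056
Sum = 0.9467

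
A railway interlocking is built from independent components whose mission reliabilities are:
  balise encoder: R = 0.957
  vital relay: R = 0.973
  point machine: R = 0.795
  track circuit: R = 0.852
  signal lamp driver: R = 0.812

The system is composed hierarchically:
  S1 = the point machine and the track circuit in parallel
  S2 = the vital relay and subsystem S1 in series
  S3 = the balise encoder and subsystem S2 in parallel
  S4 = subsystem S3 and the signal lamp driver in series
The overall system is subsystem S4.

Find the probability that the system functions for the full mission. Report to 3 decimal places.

Parallel (point machine and track circuit): 1 − (1 − 0.79500)(1 − 0.85200) = 0.96966
Series (vital relay and [0.96966]): 0.97300 × 0.96966 = 0.94348
Parallel (balise encoder and [0.94348]): 1 − (1 − 0.95700)(1 − 0.94348) = 0.99757
Series ([0.99757] and signal lamp driver): 0.99757 × 0.81200 = 0.810

0.810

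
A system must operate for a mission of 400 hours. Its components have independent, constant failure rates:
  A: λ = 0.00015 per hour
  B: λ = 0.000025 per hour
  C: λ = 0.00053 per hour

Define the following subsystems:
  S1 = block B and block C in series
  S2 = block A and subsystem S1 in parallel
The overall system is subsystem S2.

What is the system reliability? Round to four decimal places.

0.9884

R(A) = exp(−0.00015 × 400) = 0.941765
R(B) = exp(−0.000025 × 400) = 0.990050
R(C) = exp(−0.00053 × 400) = 0.808965
Series (B and C): 0.990050 × 0.808965 = 0.800916
Parallel (A and [0.800916]): 1 − (1 − 0.941765)(1 − 0.800916) = 0.9884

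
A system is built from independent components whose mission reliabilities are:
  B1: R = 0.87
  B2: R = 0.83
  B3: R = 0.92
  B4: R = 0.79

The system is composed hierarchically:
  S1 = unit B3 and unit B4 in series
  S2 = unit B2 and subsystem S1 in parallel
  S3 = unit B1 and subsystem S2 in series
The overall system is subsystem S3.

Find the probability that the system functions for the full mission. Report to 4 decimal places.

Series (B3 and B4): 0.920000 × 0.790000 = 0.726800
Parallel (B2 and [0.726800]): 1 − (1 − 0.830000)(1 − 0.726800) = 0.953556
Series (B1 and [0.953556]): 0.870000 × 0.953556 = 0.8296

0.8296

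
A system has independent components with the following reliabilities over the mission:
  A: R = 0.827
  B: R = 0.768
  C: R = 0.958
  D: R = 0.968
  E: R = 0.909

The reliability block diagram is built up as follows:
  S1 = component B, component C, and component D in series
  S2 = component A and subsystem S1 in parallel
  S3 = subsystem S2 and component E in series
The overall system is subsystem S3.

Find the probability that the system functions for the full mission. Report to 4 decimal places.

Series (B, C, and D): 0.768000 × 0.958000 × 0.968000 = 0.712200
Parallel (A and [0.712200]): 1 − (1 − 0.827000)(1 − 0.712200) = 0.950211
Series ([0.950211] and E): 0.950211 × 0.909000 = 0.8637

0.8637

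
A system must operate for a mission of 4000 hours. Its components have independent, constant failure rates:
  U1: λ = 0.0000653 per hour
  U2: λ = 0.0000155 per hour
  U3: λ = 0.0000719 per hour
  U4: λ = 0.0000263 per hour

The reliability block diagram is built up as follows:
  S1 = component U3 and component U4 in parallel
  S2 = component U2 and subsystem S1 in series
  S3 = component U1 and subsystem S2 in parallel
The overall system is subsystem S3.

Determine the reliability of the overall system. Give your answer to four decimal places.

0.9808

R(U1) = exp(−0.0000653 × 4000) = 0.770127
R(U2) = exp(−0.0000155 × 4000) = 0.939883
R(U3) = exp(−0.0000719 × 4000) = 0.750062
R(U4) = exp(−0.0000263 × 4000) = 0.900144
Parallel (U3 and U4): 1 − (1 − 0.750062)(1 − 0.900144) = 0.975042
Series (U2 and [0.975042]): 0.939883 × 0.975042 = 0.916425
Parallel (U1 and [0.916425]): 1 − (1 − 0.770127)(1 − 0.916425) = 0.9808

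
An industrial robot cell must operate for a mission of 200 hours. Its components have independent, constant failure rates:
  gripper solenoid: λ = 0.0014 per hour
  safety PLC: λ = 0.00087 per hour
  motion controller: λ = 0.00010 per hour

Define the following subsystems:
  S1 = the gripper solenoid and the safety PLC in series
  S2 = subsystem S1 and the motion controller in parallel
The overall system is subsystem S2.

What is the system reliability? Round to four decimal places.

0.9928

R(gripper solenoid) = exp(−0.0014 × 200) = 0.755784
R(safety PLC) = exp(−0.00087 × 200) = 0.840297
R(motion controller) = exp(−0.00010 × 200) = 0.980199
Series (gripper solenoid and safety PLC): 0.755784 × 0.840297 = 0.635083
Parallel ([0.635083] and motion controller): 1 − (1 − 0.635083)(1 − 0.980199) = 0.9928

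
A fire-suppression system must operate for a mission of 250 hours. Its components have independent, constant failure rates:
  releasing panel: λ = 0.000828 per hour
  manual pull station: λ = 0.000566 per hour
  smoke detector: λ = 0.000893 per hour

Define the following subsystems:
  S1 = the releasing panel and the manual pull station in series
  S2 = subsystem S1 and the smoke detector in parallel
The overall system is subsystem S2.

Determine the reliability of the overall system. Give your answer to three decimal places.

0.941

R(releasing panel) = exp(−0.000828 × 250) = 0.81302
R(manual pull station) = exp(−0.000566 × 250) = 0.86806
R(smoke detector) = exp(−0.000893 × 250) = 0.79991
Series (releasing panel and manual pull station): 0.81302 × 0.86806 = 0.70575
Parallel ([0.70575] and smoke detector): 1 − (1 − 0.70575)(1 − 0.79991) = 0.941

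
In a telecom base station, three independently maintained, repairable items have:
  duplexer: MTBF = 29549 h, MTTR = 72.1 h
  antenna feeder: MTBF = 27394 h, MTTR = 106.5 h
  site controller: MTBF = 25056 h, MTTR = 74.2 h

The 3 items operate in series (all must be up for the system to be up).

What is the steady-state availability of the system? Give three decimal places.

0.991

A(duplexer) = MTBF/(MTBF+MTTR) = 29549/(29549+72.1) = 0.997566
A(antenna feeder) = MTBF/(MTBF+MTTR) = 27394/(27394+106.5) = 0.996127
A(site controller) = MTBF/(MTBF+MTTR) = 25056/(25056+74.2) = 0.997047
Series availability: 0.997566 × 0.996127 × 0.997047 = 0.991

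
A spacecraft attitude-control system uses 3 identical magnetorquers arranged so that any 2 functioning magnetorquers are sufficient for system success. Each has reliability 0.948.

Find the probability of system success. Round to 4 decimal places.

R = Σ_{i=2}^{3} C(3,i) p^i (1−p)^{3−i} with p = 0.948
C(3,2)·0.948^2·0.052^1 = 0.140198
C(3,3)·0.948^3·0.052^0 = 0.851971
Sum = 0.9922

0.9922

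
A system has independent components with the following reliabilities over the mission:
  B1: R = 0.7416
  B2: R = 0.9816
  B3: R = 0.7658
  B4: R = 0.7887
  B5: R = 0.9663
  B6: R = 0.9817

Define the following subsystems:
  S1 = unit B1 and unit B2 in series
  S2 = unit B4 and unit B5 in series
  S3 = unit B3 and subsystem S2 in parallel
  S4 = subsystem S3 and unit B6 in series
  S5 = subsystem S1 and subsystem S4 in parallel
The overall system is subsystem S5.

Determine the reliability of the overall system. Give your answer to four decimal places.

0.9801

Series (B1 and B2): 0.741600 × 0.981600 = 0.727955
Series (B4 and B5): 0.788700 × 0.966300 = 0.762121
Parallel (B3 and [0.762121]): 1 − (1 − 0.765800)(1 − 0.762121) = 0.944289
Series ([0.944289] and B6): 0.944289 × 0.981700 = 0.927009
Parallel ([0.727955] and [0.927009]): 1 − (1 − 0.727955)(1 − 0.927009) = 0.9801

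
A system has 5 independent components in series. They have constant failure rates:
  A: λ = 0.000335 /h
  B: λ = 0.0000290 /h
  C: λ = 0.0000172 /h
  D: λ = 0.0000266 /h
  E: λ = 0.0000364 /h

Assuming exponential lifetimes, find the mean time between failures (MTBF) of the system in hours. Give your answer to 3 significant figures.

2250

Series of exponential components: λ_sys = Σ λ_i
λ_sys = 0.000335 + 0.0000290 + 0.0000172 + 0.0000266 + 0.0000364 = 4.4420e-04 /h
MTBF = 1 / λ_sys = 2250 h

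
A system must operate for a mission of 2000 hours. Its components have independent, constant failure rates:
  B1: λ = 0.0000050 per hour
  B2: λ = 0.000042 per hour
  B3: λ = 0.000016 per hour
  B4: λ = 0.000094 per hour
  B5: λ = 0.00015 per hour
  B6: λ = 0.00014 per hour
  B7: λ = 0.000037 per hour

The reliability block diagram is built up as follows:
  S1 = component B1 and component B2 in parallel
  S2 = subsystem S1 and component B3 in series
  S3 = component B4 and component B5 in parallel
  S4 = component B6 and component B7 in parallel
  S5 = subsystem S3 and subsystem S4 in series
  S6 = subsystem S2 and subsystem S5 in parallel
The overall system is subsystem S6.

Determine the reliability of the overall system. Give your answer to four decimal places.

R(B1) = exp(−0.0000050 × 2000) = 0.990050
R(B2) = exp(−0.000042 × 2000) = 0.919431
R(B3) = exp(−0.000016 × 2000) = 0.968507
R(B4) = exp(−0.000094 × 2000) = 0.828615
R(B5) = exp(−0.00015 × 2000) = 0.740818
R(B6) = exp(−0.00014 × 2000) = 0.755784
R(B7) = exp(−0.000037 × 2000) = 0.928672
Parallel (B1 and B2): 1 − (1 − 0.990050)(1 − 0.919431) = 0.999198
Series ([0.999198] and B3): 0.999198 × 0.968507 = 0.967730
Parallel (B4 and B5): 1 − (1 − 0.828615)(1 − 0.740818) = 0.955580
Parallel (B6 and B7): 1 − (1 − 0.755784)(1 − 0.928672) = 0.982581
Series ([0.955580] and [0.982581]): 0.955580 × 0.982581 = 0.938935
Parallel ([0.967730] and [0.938935]): 1 − (1 − 0.967730)(1 − 0.938935) = 0.9980

0.9980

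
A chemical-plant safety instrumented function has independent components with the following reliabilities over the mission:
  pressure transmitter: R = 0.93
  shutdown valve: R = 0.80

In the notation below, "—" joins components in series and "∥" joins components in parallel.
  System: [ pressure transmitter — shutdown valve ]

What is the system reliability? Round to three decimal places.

Series (pressure transmitter and shutdown valve): 0.93000 × 0.80000 = 0.744

0.744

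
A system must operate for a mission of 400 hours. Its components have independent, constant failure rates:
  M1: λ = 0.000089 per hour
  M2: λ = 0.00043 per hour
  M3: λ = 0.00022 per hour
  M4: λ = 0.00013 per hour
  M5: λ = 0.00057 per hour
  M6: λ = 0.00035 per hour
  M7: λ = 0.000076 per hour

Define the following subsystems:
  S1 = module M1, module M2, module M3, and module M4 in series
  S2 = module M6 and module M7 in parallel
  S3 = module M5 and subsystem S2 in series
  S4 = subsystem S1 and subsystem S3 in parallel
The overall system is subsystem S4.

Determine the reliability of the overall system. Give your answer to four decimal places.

R(M1) = exp(−0.000089 × 400) = 0.965026
R(M2) = exp(−0.00043 × 400) = 0.841979
R(M3) = exp(−0.00022 × 400) = 0.915761
R(M4) = exp(−0.00013 × 400) = 0.949329
R(M5) = exp(−0.00057 × 400) = 0.796124
R(M6) = exp(−0.00035 × 400) = 0.869358
R(M7) = exp(−0.000076 × 400) = 0.970057
Series (M1, M2, M3, and M4): 0.965026 × 0.841979 × 0.915761 × 0.949329 = 0.706381
Parallel (M6 and M7): 1 − (1 − 0.869358)(1 − 0.970057) = 0.996088
Series (M5 and [0.996088]): 0.796124 × 0.996088 = 0.793010
Parallel ([0.706381] and [0.793010]): 1 − (1 − 0.706381)(1 − 0.793010) = 0.9392

0.9392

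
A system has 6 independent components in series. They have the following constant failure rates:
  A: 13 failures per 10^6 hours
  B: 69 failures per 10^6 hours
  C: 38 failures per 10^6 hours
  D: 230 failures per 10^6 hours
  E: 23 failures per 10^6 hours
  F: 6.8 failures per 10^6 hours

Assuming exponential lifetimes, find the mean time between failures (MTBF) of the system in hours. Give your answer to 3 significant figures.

Series of exponential components: λ_sys = Σ λ_i
λ_sys = 0.000013 + 0.000069 + 0.000038 + 0.00023 + 0.000023 + 0.0000068 = 3.7980e-04 /h
MTBF = 1 / λ_sys = 2630 h

2630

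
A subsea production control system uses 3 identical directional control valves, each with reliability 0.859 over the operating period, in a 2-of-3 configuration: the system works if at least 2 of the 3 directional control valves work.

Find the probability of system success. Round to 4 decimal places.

R = Σ_{i=2}^{3} C(3,i) p^i (1−p)^{3−i} with p = 0.859
C(3,2)·0.859^2·0.141^1 = 0.312124
C(3,3)·0.859^3·0.141^0 = 0.633840
Sum = 0.9460

0.9460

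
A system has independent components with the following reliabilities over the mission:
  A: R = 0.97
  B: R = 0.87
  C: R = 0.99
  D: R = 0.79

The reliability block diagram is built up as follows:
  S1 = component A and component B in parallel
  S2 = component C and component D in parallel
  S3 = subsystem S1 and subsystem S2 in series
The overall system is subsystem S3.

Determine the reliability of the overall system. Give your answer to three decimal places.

Parallel (A and B): 1 − (1 − 0.97000)(1 − 0.87000) = 0.99610
Parallel (C and D): 1 − (1 − 0.99000)(1 − 0.79000) = 0.99790
Series ([0.99610] and [0.99790]): 0.99610 × 0.99790 = 0.994

0.994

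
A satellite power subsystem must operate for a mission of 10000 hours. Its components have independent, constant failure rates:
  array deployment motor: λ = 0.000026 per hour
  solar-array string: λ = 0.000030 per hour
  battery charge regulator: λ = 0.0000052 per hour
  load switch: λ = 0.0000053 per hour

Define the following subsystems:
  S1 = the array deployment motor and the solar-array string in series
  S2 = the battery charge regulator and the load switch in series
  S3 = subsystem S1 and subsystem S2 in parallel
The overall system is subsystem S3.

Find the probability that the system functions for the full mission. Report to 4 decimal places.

R(array deployment motor) = exp(−0.000026 × 10000) = 0.771052
R(solar-array string) = exp(−0.000030 × 10000) = 0.740818
R(battery charge regulator) = exp(−0.0000052 × 10000) = 0.949329
R(load switch) = exp(−0.0000053 × 10000) = 0.948380
Series (array deployment motor and solar-array string): 0.771052 × 0.740818 = 0.571209
Series (battery charge regulator and load switch): 0.949329 × 0.948380 = 0.900325
Parallel ([0.571209] and [0.900325]): 1 − (1 − 0.571209)(1 − 0.900325) = 0.9573

0.9573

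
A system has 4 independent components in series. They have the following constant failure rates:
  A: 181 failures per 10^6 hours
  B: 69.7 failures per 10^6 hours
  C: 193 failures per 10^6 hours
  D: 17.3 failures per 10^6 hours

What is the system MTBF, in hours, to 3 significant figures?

2170

Series of exponential components: λ_sys = Σ λ_i
λ_sys = 0.000181 + 0.0000697 + 0.000193 + 0.0000173 = 4.6100e-04 /h
MTBF = 1 / λ_sys = 2170 h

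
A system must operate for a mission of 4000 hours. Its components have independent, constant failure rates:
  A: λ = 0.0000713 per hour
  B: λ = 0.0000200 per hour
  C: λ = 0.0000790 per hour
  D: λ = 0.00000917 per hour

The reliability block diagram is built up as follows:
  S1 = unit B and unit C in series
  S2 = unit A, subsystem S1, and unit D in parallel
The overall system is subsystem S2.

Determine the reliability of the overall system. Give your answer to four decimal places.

0.9971

R(A) = exp(−0.0000713 × 4000) = 0.751864
R(B) = exp(−0.0000200 × 4000) = 0.923116
R(C) = exp(−0.0000790 × 4000) = 0.729059
R(D) = exp(−0.00000917 × 4000) = 0.963985
Series (B and C): 0.923116 × 0.729059 = 0.673006
Parallel (A, [0.673006], and D): 1 − (1 − 0.751864)(1 − 0.673006)(1 − 0.963985) = 0.9971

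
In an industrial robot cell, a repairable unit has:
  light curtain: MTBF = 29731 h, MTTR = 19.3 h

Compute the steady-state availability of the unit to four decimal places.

A(light curtain) = MTBF/(MTBF+MTTR) = 29731/(29731+19.3) = 0.9994

0.9994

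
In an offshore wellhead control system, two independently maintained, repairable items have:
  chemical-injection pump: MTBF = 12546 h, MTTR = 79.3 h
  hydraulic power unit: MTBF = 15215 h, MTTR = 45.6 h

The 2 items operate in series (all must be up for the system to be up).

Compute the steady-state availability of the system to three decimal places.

0.991

A(chemical-injection pump) = MTBF/(MTBF+MTTR) = 12546/(12546+79.3) = 0.993719
A(hydraulic power unit) = MTBF/(MTBF+MTTR) = 15215/(15215+45.6) = 0.997012
Series availability: 0.993719 × 0.997012 = 0.991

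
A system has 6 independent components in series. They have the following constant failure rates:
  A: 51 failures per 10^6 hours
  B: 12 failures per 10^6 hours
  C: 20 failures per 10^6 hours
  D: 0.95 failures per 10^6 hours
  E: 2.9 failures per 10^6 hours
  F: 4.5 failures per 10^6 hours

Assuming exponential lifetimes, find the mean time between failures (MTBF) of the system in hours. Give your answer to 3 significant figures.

Series of exponential components: λ_sys = Σ λ_i
λ_sys = 0.000051 + 0.000012 + 0.000020 + 0.00000095 + 0.0000029 + 0.0000045 = 9.1350e-05 /h
MTBF = 1 / λ_sys = 10900 h

10900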